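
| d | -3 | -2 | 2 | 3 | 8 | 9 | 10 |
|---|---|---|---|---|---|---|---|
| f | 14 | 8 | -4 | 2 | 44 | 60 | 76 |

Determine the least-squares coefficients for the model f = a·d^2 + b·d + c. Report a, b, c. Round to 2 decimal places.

a = 1.01, b = -2.34, c = -1.61

From the data, Σd^2·d^2 = 20851, Σd^2·d = 2241, Σd^2 = 271, Σd·d = 271, Σd = 27, Σ1 = 7.
Moment sums: Σd^2·f = 15436, Σd·f = 1592, Σf = 200.
Row-reducing yields a = 529352/522921, b = -407254/174307, c = -840374/522921.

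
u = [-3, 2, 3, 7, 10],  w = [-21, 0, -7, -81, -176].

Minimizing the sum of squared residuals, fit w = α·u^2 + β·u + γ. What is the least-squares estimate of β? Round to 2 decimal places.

β = 2.17

Sums needed: Σu^2·u^2 = 12579, Σu^2·u = 1351, Σu^2 = 171, Σu·u = 171, Σu = 19, Σ1 = 5.
And Σu^2·w = -21821, Σu·w = -2285, Σw = -285.
Inverting the 3×3 Gram matrix, [α, β, γ]ᵀ = [-218793/108326, 234917/108326, 207727/54163]ᵀ.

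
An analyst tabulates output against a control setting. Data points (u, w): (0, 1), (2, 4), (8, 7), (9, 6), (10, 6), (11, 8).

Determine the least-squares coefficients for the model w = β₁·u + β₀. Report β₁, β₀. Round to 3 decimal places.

Compute the Gram sums: Σu·u = 370, Σu = 40, Σ1 = 6.
And Σu·w = 266, Σw = 32.
So XᵀX·[β₁, β₀]ᵀ = Xᵀw: [[370, 40]; [40, 6]]·[β₁, β₀]ᵀ = [266, 32]ᵀ.
Eliminating β₀: 6·(row 1) − 40·(row 2) gives 620·β₁ = 6·266 − 40·32 = 316, so β₁ = 79/155.
Then β₀ = (32 − 40·(79/155))/6 = 60/31.

β₁ = 0.510, β₀ = 1.935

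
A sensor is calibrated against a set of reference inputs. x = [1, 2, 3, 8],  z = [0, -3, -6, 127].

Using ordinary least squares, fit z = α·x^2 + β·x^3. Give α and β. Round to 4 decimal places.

α = -2.0911, β = 0.5094

AᵀA·[α, β]ᵀ = Aᵀz reads: 4194·α + 33044·β = 8062;  33044·α + 262938·β = 64838.
Δ = 4194·262938 − 33044² = 10856036.
α = (8062·262938 − 33044·64838)/10856036 = -5675179/2714009; β = (4194·64838 − 33044·8062)/10856036 = 1382461/2714009.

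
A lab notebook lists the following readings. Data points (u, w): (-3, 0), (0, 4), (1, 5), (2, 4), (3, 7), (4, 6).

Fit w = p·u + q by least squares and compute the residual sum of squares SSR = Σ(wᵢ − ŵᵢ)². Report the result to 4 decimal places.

With design matrix A, AᵀA = [[39, 7]; [7, 6]] and Aᵀw = [58, 26]ᵀ.
Eliminating q: 6·(row 1) − 7·(row 2) gives 185·p = 6·58 − 7·26 = 166, so p = 166/185.
Then q = (26 − 7·(166/185))/6 = 608/185.
Residuals: -22/37, 132/185, 151/185, -40/37, 189/185, -162/185; SSR = 834/185.

SSR = 4.5081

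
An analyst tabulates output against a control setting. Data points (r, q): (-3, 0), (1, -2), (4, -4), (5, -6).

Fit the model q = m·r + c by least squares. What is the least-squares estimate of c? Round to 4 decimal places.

The normal system MᵀM·[m, c]ᵀ = Mᵀq is [[51, 7]; [7, 4]]·[m, c]ᵀ = [-48, -12]ᵀ.
Δ = 51·4 − 7² = 155.
m = ((-48)·4 − 7·(-12))/155 = -108/155; c = (51·(-12) − 7·(-48))/155 = -276/155.

c = -1.7806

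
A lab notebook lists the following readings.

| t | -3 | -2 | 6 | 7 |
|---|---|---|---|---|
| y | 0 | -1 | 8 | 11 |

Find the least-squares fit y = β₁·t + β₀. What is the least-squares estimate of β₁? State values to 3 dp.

β₁ = 1.110

Setting ∂/∂β₁ … = 0 gives: 98·β₁ + 8·β₀ = 127;  8·β₁ + 4·β₀ = 18.
Δ = 98·4 − 8² = 328.
β₁ = (127·4 − 8·18)/328 = 91/82; β₀ = (98·18 − 8·127)/328 = 187/82.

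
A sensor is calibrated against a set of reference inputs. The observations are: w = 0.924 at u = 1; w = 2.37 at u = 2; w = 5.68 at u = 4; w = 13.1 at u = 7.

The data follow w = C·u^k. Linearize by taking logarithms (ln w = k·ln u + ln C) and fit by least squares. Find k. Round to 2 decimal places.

Let Y = ln w. Fitting Y = k·ln u + ln C by least squares:
Σln u = 4.0254, Σ(ln u)² = 6.1888, Σln w = 5.0934, Σln u·ln w = 8.0121.
Equations: 6.1888·k + 4.0254·ln C = 8.0121;  4.0254·k + 4·ln C = 5.0934.
Slope k = (n·Σln u·ln w − Σln u·Σln w)/(n·Σ(ln u)² − (Σln u)²) = (4·8.0121 − 4.0254·5.0934)/8.5519 = 1.35007; ln C = (Σln w − k·Σln u)/n = -0.08528.

k = 1.35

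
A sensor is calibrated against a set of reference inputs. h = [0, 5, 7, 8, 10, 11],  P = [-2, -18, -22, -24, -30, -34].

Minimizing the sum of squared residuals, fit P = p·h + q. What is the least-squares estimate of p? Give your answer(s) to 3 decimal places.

p = -2.812

With design matrix A, AᵀA = [[359, 41]; [41, 6]] and AᵀP = [-1110, -130]ᵀ.
Eliminating q: 6·(row 1) − 41·(row 2) gives 473·p = 6·(-1110) − 41·(-130) = -1330, so p = -1330/473.
Then q = ((-130) − 41·(-1330/473))/6 = -1160/473.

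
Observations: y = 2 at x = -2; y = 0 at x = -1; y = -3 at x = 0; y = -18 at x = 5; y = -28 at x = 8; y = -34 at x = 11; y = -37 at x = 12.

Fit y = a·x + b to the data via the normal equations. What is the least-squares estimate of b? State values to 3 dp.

Setting ∂/∂a … = 0 gives: 359·a + 33·b = -1136;  33·a + 7·b = -118.
(Σx·x = 359, Σx = 33, Σ1 = 7, Σx·y = -1136, Σy = -118.)
Δ = 359·7 − 33² = 1424.
a = ((-1136)·7 − 33·(-118))/1424 = -2029/712; b = (359·(-118) − 33·(-1136))/1424 = -2437/712.

b = -3.423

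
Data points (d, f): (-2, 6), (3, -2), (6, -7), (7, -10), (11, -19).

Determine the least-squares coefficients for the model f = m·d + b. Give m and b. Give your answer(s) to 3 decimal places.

m = -1.904, b = 3.121

Forming AᵀA = [[219, 25]; [25, 5]] and Aᵀf = [-339, -32]ᵀ gives AᵀA·[m, b]ᵀ = Aᵀf.
Determinant 219·5 − 25² = 470.
m = ((-339)·5 − 25·(-32))/470 = -179/94; b = (219·(-32) − 25·(-339))/470 = 1467/470.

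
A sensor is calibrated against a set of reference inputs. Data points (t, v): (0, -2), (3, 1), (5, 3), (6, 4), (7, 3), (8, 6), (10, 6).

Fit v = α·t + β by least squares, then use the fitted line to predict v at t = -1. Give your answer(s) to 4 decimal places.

v̂ = -2.4000

XᵀX·[α, β]ᵀ = Xᵀv reads: 283·α + 39·β = 171;  39·α + 7·β = 21.
Eliminating β: 7·(row 1) − 39·(row 2) gives 460·α = 7·171 − 39·21 = 378, so α = 189/230.
Then β = (21 − 39·(189/230))/7 = -363/230.
At t = -1: v̂ = (189/230)·(-1) + (-363/230)·(1) = -12/5.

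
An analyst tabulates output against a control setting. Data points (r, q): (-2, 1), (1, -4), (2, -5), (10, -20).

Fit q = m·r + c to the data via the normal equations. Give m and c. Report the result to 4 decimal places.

m = -1.7651, c = -2.1460

The normal equations are: 109·m + 11·c = -216;  11·m + 4·c = -28.
(Σr·r = 109, Σr = 11, Σ1 = 4, Σr·q = -216, Σq = -28.)
Eliminating c: 4·(row 1) − 11·(row 2) gives 315·m = 4·(-216) − 11·(-28) = -556, so m = -556/315.
Then c = ((-28) − 11·(-556/315))/4 = -676/315.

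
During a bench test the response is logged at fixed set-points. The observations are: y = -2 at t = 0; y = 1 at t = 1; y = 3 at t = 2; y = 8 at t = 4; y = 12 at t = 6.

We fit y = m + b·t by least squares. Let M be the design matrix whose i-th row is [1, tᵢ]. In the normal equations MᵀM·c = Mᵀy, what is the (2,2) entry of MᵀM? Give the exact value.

57

Row 2 ↔ basis t, column 2 ↔ basis t, so (MᵀM)_{2,2} = Σᵢ (t)·(t) = (0)·(0) + (1)·(1) + (2)·(2) + (4)·(4) + (6)·(6) = 57.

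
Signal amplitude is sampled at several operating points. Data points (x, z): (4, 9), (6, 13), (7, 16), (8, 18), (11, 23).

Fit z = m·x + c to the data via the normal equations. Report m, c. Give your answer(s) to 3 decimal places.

Normal-equation sums: Σx·x = 286, Σx = 36, Σ1 = 5.
For Mᵀz: Σx·z = 623, Σz = 79.
Normal equations: [[286, 36]; [36, 5]]·[m, c]ᵀ = [623, 79]ᵀ.
det = 286·5 − 36² = 134.
m = (623·5 − 36·79)/134 = 271/134; c = (286·79 − 36·623)/134 = 83/67.

m = 2.022, c = 1.239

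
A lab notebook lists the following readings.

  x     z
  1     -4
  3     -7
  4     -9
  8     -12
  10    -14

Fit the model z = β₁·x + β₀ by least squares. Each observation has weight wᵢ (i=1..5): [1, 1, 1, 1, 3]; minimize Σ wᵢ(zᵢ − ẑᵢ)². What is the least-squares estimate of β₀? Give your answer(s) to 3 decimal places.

β₀ = -3.775

The normal equations are: 390·β₁ + 46·β₀ = -577;  46·β₁ + 7·β₀ = -74.
det = 390·7 − 46² = 614.
β₁ = ((-577)·7 − 46·(-74))/614 = -635/614; β₀ = (390·(-74) − 46·(-577))/614 = -1159/307.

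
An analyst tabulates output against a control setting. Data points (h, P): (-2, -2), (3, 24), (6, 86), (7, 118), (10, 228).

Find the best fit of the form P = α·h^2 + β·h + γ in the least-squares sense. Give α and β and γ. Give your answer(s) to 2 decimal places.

With design matrix A, AᵀA = [[13794, 1578, 198]; [1578, 198, 24]; [198, 24, 5]] and AᵀP = [31886, 3698, 454]ᵀ.
Row-reducing yields α = 41323/20634, β = 65273/20634, γ = -12689/3439.

α = 2.00, β = 3.16, γ = -3.69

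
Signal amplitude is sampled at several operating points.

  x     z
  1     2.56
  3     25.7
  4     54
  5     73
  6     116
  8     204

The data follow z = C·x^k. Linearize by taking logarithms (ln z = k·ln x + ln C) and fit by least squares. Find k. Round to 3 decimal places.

Let Y = ln z. Fitting Y = k·ln x + ln C by least squares:
Σln x = 7.9655, Σ(ln x)² = 13.2535, Σln z = 22.5377, Σln x·ln z = 35.5778.
Equations: 13.2535·k + 7.9655·ln C = 35.5778;  7.9655·k + 6·ln C = 22.5377.
Solving (det = 16.0713): k = 2.11197, ln C = 0.95245.

k = 2.112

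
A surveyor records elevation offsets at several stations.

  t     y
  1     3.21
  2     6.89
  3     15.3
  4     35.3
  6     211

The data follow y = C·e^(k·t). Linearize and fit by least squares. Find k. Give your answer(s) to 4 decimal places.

k = 0.8384

Let Y = ln y. Fitting Y = k·t + ln C by least squares:
Sums: Σt = 16.0000, Σ(t)² = 66.0000, Σln y = 14.7399, Σt·ln y = 59.5767.
Normal system: [[66.0000, 16.0000]; [16.0000, 5]]·[k, ln C]ᵀ = [59.5767, 14.7399]ᵀ.
Δ = 66.0000·5 − (16.0000)² = 74.0000; k = (59.5767·5 − 16.0000·14.7399)/74.0000 = 0.83844, ln C = (66.0000·14.7399 − 16.0000·59.5767)/74.0000 = 0.26499.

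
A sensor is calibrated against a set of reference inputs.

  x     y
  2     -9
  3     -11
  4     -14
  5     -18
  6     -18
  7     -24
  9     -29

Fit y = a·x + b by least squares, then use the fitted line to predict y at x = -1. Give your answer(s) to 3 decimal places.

ŷ = 0.303

Forming MᵀM = [[220, 36]; [36, 7]] and Mᵀy = [-734, -123]ᵀ gives MᵀM·[a, b]ᵀ = Mᵀy.
Determinant 220·7 − 36² = 244.
a = ((-734)·7 − 36·(-123))/244 = -355/122; b = (220·(-123) − 36·(-734))/244 = -159/61.
At x = -1: ŷ = (-355/122)·(-1) + (-159/61)·(1) = 37/122.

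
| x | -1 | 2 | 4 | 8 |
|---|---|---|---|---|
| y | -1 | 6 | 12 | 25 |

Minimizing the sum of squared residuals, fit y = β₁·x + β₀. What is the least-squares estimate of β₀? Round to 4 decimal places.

β₀ = 1.0351

Setting ∂/∂β₁ … = 0 gives: 85·β₁ + 13·β₀ = 261;  13·β₁ + 4·β₀ = 42.
Eliminating β₀: 4·(row 1) − 13·(row 2) gives 171·β₁ = 4·261 − 13·42 = 498, so β₁ = 166/57.
Then β₀ = (42 − 13·(166/57))/4 = 59/57.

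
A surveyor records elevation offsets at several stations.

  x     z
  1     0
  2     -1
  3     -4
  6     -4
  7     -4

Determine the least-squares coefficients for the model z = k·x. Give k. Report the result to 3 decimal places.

k = -0.667

The normal equations are: 99·k = -66.
Hence k = -66 / 99 ≈ -0.666667.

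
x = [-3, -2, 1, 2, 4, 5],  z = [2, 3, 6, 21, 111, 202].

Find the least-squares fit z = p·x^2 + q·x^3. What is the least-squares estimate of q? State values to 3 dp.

With design matrix A, AᵀA = [[995, 3907]; [3907, 20579]] and Aᵀz = [6946, 32450]ᵀ.
Eliminating q: 20579·(row 1) − 3907·(row 2) gives 5211456·p = 20579·6946 − 3907·32450 = 16159584, so p = 168329/54286.
Then q = (32450 − 3907·(168329/54286))/20579 = 53643/54286.

q = 0.988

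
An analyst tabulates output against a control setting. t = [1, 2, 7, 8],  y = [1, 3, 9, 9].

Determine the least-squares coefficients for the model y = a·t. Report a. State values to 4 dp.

a = 1.2034

Normal-equation sums: Σt·t = 118.
For Xᵀy: Σt·y = 142.
So XᵀX·[a]ᵀ = Xᵀy: [[118]]·[a]ᵀ = [142]ᵀ.
Hence a = 142 / 118 ≈ 1.20339.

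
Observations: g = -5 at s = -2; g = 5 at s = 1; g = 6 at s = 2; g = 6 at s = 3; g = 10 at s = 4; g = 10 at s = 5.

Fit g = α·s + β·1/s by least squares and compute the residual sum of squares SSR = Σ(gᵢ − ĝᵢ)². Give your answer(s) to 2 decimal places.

SSR = 3.40

Sums needed: Σs·s = 59, Σs·1/s = 6, Σ1/s·1/s = 6169/3600.
And Σs·g = 135, Σ1/s·g = 17.
XᵀX·[α, β]ᵀ = Xᵀg becomes [[59, 6]; [6, 6169/3600]]·[α, β]ᵀ = [135, 17]ᵀ.
det = 59·(6169/3600) − 6² = 234371/3600.
α = (135·(6169/3600) − 6·17)/(234371/3600) = 465615/234371; β = (59·17 − 6·135)/(234371/3600) = 694800/234371.
Residuals: 106775/234371, 11440/234371, 127596/234371, -222219/234371, 307550/234371, -123325/234371; SSR = 797837/234371.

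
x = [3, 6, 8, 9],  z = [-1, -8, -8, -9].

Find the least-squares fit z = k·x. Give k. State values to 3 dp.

MᵀM·[k]ᵀ = Mᵀz reads: 190·k = -196.
(Σx·x = 190, Σx·z = -196.)
k = (-196)/190 = -1.03158.

k = -1.032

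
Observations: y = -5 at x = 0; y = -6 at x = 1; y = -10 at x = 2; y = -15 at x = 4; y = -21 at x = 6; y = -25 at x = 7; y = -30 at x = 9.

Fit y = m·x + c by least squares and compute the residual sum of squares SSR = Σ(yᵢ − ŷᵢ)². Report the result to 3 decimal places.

SSR = 2.857

MᵀM·[m, c]ᵀ = Mᵀy reads: 187·m + 29·c = -657;  29·m + 7·c = -112.
(Σx·x = 187, Σx = 29, Σ1 = 7, Σx·y = -657, Σy = -112.)
Δ = 187·7 − 29² = 468.
m = ((-657)·7 − 29·(-112))/468 = -1351/468; c = (187·(-112) − 29·(-657))/468 = -1891/468.
Residuals: -449/468, 217/234, -29/156, 275/468, 13/36, -88/117, 5/234; SSR = 1337/468.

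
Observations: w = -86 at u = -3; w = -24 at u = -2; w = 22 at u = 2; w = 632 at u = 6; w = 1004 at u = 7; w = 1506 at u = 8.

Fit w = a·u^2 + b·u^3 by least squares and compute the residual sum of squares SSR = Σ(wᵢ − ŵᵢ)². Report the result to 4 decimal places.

Sums needed: Σu^2·u^2 = 7906, Σu^2·u^3 = 57108, Σu^3·u^3 = 427306.
For Aᵀw: Σu^2·w = 167550, Σu^3·w = 1254646.
det = 7906·427306 − 57108² = 116957572.
a = (167550·427306 − 57108·1254646)/116957572 = -13800867/29239393; b = (7906·1254646 − 57108·167550)/116957572 = 87696469/29239393.
Residuals: -22575332/29239393, 55029788/29239393, -3101638/29239393, 33690284/29239393, -47295812/29239393, 17189218/29239393; SSR = 246754152/29239393.

SSR = 8.4391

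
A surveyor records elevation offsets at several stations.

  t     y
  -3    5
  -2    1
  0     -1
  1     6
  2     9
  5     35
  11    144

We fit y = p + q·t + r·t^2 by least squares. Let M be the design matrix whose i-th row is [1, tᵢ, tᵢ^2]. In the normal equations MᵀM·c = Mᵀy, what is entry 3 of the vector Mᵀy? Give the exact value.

Entry 3 ↔ basis t^2, so (Mᵀy)_{3} = Σᵢ (t^2)·yᵢ = (9)·(5) + (4)·(1) + (0)·(-1) + (1)·(6) + (4)·(9) + (25)·(35) + (121)·(144) = 18390.

18390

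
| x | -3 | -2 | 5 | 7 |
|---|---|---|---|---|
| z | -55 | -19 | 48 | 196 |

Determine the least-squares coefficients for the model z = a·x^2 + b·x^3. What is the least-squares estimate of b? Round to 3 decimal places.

b = 1.011

The normal equations are: 3123·a + 19657·b = 10233;  19657·a + 134067·b = 74865.
(Σx^2·x^2 = 3123, Σx^2·x^3 = 19657, Σx^3·x^3 = 134067, Σx^2·z = 10233, Σx^3·z = 74865.)
Δ = 3123·134067 − 19657² = 32293592.
a = (10233·134067 − 19657·74865)/32293592 = -49856847/16146796; b = (3123·74865 − 19657·10233)/32293592 = 16326657/16146796.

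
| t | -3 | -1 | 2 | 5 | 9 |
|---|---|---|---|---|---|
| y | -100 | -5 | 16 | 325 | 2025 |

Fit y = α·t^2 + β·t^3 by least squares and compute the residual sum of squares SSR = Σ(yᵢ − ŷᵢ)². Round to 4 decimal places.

SSR = 0.4726

From the data, Σt^2·t^2 = 7284, Σt^2·t^3 = 61962, Σt^3·t^3 = 547860.
And Σt^2·y = 171309, Σt^3·y = 1519683.
Eliminating β: 547860·(row 1) − 61962·(row 2) gives 151322796·α = 547860·171309 − 61962·1519683 = -309249306, so α = -248993/121838.
Then β = (1519683 − 61962·(-248993/121838))/547860 = 8420791/2802274.
Residuals: -662246/1401137, 68130/1401137, 188706/1401137, 655575/1401137, -138915/1401137; SSR = 662246/1401137.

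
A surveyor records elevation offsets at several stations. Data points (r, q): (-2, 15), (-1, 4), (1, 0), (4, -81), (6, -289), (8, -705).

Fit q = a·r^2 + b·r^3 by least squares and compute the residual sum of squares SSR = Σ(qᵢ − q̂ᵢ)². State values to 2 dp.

SSR = 3.29

MᵀM·[a, b]ᵀ = Mᵀq reads: 5666·a + 41536·b = -56756;  41536·a + 312962·b = -428692.
(Σr^2·r^2 = 5666, Σr^2·r^3 = 41536, Σr^3·r^3 = 312962, Σr^2·q = -56756, Σr^3·q = -428692.)
Eliminating b: 312962·(row 1) − 41536·(row 2) gives 48003396·a = 312962·(-56756) − 41536·(-428692) = 43679640, so a = 3639970/4000283.
Then b = ((-428692) − 41536·(3639970/4000283))/312962 = -5962638/4000283.
Residuals: -2256739/4000283, 6398524/4000283, 2322668/4000283, -93373/571469, 809101/4000283, -286939/4000283; SSR = 13147308/4000283.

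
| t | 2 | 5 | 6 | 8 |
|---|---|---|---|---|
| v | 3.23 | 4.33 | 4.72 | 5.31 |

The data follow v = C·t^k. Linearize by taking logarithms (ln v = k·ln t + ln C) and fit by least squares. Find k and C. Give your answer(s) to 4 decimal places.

k = 0.3530, C = 2.5092

Taking logs, ln v = k·ln t + ln C, so regress ln v on ln t.
Sums: Σln t = 6.1738, Σ(ln t)² = 10.6052, Σln v = 5.8595, Σln t·ln v = 9.4237.
Normal system: [[10.6052, 6.1738]; [6.1738, 4]]·[k, ln C]ᵀ = [9.4237, 5.8595]ᵀ.
Slope k = (n·Σln t·ln v − Σln t·Σln v)/(n·Σ(ln t)² − (Σln t)²) = (4·9.4237 − 6.1738·5.8595)/4.3053 = 0.35304; ln C = (Σln v − k·Σln t)/n = 0.91997, so C = exp(0.91997) = 2.50920.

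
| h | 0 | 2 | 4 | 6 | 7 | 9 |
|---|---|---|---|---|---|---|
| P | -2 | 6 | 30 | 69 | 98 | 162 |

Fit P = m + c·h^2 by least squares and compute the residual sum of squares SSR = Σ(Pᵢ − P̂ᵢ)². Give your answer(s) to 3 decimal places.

Sums needed: Σ1 = 6, Σh^2 = 186, Σh^2·h^2 = 10530.
Right-hand side: ΣP = 363, Σh^2·P = 20912.
Normal equations: [[6, 186]; [186, 10530]]·[m, c]ᵀ = [363, 20912]ᵀ.
Determinant 6·10530 − 186² = 28584.
m = (363·10530 − 186·20912)/28584 = -11207/4764; c = (6·20912 − 186·363)/28584 = 9659/4764.
Residuals: 1679/4764, 385/1588, -139/1588, -7801/4764, 399/397, 149/1191; SSR = 18569/4764.

SSR = 3.898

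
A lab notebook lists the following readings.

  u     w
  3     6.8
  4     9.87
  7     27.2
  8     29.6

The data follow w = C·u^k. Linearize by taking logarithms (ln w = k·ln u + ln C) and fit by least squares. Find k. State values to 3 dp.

With ln wᵢ as the transformed response and ln uᵢ as the regressor:
Σln u = 6.5103, Σ(ln u)² = 11.2394, Σln w = 10.8974, Σln u·ln w = 18.7523.
Equations: 11.2394·k + 6.5103·ln C = 18.7523;  6.5103·k + 4·ln C = 10.8974.
Slope k = (n·Σln u·ln w − Σln u·Σln w)/(n·Σ(ln u)² − (Σln u)²) = (4·18.7523 − 6.5103·10.8974)/2.5742 = 1.57888; ln C = (Σln w − k·Σln u)/n = 0.15462.

k = 1.579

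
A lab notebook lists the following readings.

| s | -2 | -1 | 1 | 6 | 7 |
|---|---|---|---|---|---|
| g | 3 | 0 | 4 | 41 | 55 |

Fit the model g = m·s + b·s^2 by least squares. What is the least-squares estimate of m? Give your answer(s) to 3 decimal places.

m = 0.862

Sums needed: Σs·s = 91, Σs·s^2 = 551, Σs^2·s^2 = 3715.
For Mᵀg: Σs·g = 629, Σs^2·g = 4187.
Normal equations: [[91, 551]; [551, 3715]]·[m, b]ᵀ = [629, 4187]ᵀ.
Eliminating b: 3715·(row 1) − 551·(row 2) gives 34464·m = 3715·629 − 551·4187 = 29698, so m = 14849/17232.
Then b = (4187 − 551·(14849/17232))/3715 = 17219/17232.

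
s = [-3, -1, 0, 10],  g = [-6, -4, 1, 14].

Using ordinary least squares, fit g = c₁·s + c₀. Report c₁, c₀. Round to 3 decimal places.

c₁ = 1.530, c₀ = -1.045

Compute the Gram sums: Σs·s = 110, Σs = 6, Σ1 = 4.
For Mᵀg: Σs·g = 162, Σg = 5.
MᵀM·[c₁, c₀]ᵀ = Mᵀg becomes [[110, 6]; [6, 4]]·[c₁, c₀]ᵀ = [162, 5]ᵀ.
Eliminating c₀: 4·(row 1) − 6·(row 2) gives 404·c₁ = 4·162 − 6·5 = 618, so c₁ = 309/202.
Then c₀ = (5 − 6·(309/202))/4 = -211/202.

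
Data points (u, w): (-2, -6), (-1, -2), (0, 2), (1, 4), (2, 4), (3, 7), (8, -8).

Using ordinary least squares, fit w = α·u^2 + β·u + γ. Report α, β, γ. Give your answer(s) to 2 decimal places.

Entries of XᵀX: Σu^2·u^2 = 4211, Σu^2·u = 539, Σu^2 = 83, Σu·u = 83, Σu = 11, Σ1 = 7.
Right-hand side: Σu^2·w = -455, Σu·w = -17, Σw = 1.
Inverting the 3×3 Gram matrix, [α, β, γ]ᵀ = [-1347/2632, 7631/2632, 1089/658]ᵀ.

α = -0.51, β = 2.90, γ = 1.66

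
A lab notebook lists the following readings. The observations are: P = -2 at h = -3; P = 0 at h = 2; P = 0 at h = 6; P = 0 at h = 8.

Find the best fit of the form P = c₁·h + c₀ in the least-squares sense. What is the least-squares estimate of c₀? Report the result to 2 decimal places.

c₀ = -1.07

AᵀA·[c₁, c₀]ᵀ = AᵀP reads: 113·c₁ + 13·c₀ = 6;  13·c₁ + 4·c₀ = -2.
Eliminating c₀: 4·(row 1) − 13·(row 2) gives 283·c₁ = 4·6 − 13·(-2) = 50, so c₁ = 50/283.
Then c₀ = ((-2) − 13·(50/283))/4 = -304/283.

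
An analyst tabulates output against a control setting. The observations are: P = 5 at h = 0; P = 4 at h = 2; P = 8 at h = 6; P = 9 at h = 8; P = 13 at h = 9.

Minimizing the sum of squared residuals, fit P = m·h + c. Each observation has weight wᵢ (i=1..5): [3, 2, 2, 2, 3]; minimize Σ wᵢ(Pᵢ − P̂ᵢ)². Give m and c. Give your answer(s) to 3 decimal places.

With design matrix M, MᵀWM = [[451, 59]; [59, 12]] and MᵀWP = [607, 96]ᵀ.
Δ = 451·12 − 59² = 1931.
m = (607·12 − 59·96)/1931 = 1620/1931; c = (451·96 − 59·607)/1931 = 7483/1931.

m = 0.839, c = 3.875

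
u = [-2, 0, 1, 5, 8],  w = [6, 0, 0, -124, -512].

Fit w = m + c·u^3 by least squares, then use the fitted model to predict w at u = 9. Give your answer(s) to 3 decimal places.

The normal system AᵀA·[m, c]ᵀ = Aᵀw is [[5, 630]; [630, 277834]]·[m, c]ᵀ = [-630, -277692]ᵀ.
Determinant 5·277834 − 630² = 992270.
m = ((-630)·277834 − 630·(-277692))/992270 = -8946/99227; c = (5·(-277692) − 630·(-630))/992270 = -99156/99227.
At u = 9: ŵ = (-8946/99227)·(1) + (-99156/99227)·(729) = -1079010/1481.

ŵ = -728.569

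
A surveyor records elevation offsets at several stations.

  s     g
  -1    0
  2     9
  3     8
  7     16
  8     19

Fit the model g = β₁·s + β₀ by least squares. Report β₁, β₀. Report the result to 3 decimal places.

β₁ = 1.978, β₀ = 2.883

Entries of XᵀX: Σs·s = 127, Σs = 19, Σ1 = 5.
And Σs·g = 306, Σg = 52.
XᵀX·[β₁, β₀]ᵀ = Xᵀg becomes [[127, 19]; [19, 5]]·[β₁, β₀]ᵀ = [306, 52]ᵀ.
Eliminating β₀: 5·(row 1) − 19·(row 2) gives 274·β₁ = 5·306 − 19·52 = 542, so β₁ = 271/137.
Then β₀ = (52 − 19·(271/137))/5 = 395/137.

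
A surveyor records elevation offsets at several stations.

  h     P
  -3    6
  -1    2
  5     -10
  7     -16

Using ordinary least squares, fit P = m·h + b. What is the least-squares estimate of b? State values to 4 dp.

Normal-equation sums: Σh·h = 84, Σh = 8, Σ1 = 4.
And Σh·P = -182, ΣP = -18.
Determinant 84·4 − 8² = 272.
m = ((-182)·4 − 8·(-18))/272 = -73/34; b = (84·(-18) − 8·(-182))/272 = -7/34.

b = -0.2059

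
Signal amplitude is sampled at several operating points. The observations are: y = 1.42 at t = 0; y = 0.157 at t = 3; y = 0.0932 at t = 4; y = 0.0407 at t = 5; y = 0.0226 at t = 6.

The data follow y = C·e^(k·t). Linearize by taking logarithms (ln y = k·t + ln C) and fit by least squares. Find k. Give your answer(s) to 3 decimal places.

k = -0.692

Linearized form: ln y = k·t + ln C. From the 5 transformed points,
XᵀX = [[86.0000, 18.0000]; [18.0000, 5]], rhs = [-53.7930, -10.8652]ᵀ  (here Σt = 18.0000, Σ(t)² = 86.0000, Σln y = -10.8652, Σt·ln y = -53.7930).
Δ = 86.0000·5 − (18.0000)² = 106.0000; k = (-53.7930·5 − 18.0000·-10.8652)/106.0000 = -0.69237, ln C = (86.0000·-10.8652 − 18.0000·-53.7930)/106.0000 = 0.31951.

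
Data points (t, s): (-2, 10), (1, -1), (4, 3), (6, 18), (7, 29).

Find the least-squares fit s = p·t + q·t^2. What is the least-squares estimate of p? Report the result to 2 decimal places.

Entries of MᵀM: Σt·t = 106, Σt·t^2 = 616, Σt^2·t^2 = 3970.
Moment sums: Σt·s = 302, Σt^2·s = 2156.
MᵀM·[p, q]ᵀ = Mᵀs becomes [[106, 616]; [616, 3970]]·[p, q]ᵀ = [302, 2156]ᵀ.
det = 106·3970 − 616² = 41364.
p = (302·3970 − 616·2156)/41364 = -10763/3447; q = (106·2156 − 616·302)/41364 = 3542/3447.

p = -3.12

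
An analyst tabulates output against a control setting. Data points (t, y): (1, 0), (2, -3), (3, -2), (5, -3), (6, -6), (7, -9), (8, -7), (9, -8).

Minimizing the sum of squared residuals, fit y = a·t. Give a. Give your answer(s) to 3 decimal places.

a = -0.944

Normal-equation sums: Σt·t = 269.
Right-hand side: Σt·y = -254.
XᵀX·[a]ᵀ = Xᵀy becomes [[269]]·[a]ᵀ = [-254]ᵀ.
a = (-254)/269 = -0.944238.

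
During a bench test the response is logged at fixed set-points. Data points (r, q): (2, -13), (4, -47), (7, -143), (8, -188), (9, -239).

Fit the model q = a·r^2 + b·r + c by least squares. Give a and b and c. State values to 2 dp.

a = -3.10, b = 1.86, c = -4.47

The normal equations are: 13330·a + 1656·b + 214·c = -39202;  1656·a + 214·b + 30·c = -4870;  214·a + 30·b + 5·c = -630.
(Σr^2·r^2 = 13330, Σr^2·r = 1656, Σr^2 = 214, Σr·r = 214, Σr = 30, Σ1 = 5, Σr^2·q = -39202, Σr·q = -4870, Σq = -630.)
Solving the 3×3 system (Gaussian elimination) gives a = -13265/4279, b = 7955/4279, c = -19142/4279.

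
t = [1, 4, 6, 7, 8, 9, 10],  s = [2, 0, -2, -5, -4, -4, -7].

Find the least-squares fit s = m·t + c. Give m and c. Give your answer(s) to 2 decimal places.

m = -0.94, c = 3.21

Normal-equation sums: Σt·t = 347, Σt = 45, Σ1 = 7.
And Σt·s = -183, Σs = -20.
det = 347·7 − 45² = 404.
m = ((-183)·7 − 45·(-20))/404 = -381/404; c = (347·(-20) − 45·(-183))/404 = 1295/404.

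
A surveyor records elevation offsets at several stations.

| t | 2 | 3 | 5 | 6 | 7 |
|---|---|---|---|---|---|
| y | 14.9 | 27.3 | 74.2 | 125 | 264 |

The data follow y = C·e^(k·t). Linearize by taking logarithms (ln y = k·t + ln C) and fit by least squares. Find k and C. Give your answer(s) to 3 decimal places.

k = 0.555, C = 4.903

Taking logs, ln y = k·t + ln C, so regress ln y on t.
Σt = 23.0000, Σ(t)² = 123.0000, Σln y = 20.7193, Σt·ln y = 104.8587.
Equations: 123.0000·k + 23.0000·ln C = 104.8587;  23.0000·k + 5·ln C = 20.7193.
Solving (det = 86.0000): k = 0.55524, ln C = 1.58977, so C = exp(1.58977) = 4.90261.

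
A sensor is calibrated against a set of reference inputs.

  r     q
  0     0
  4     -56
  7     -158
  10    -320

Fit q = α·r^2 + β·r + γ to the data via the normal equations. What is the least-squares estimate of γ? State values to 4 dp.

γ = -0.3482

Compute the Gram sums: Σr^2·r^2 = 12657, Σr^2·r = 1407, Σr^2 = 165, Σr·r = 165, Σr = 21, Σ1 = 4.
Moment sums: Σr^2·q = -40638, Σr·q = -4530, Σq = -534.
Normal equations: [[12657, 1407, 165]; [1407, 165, 21]; [165, 21, 4]]·[α, β, γ]ᵀ = [-40638, -4530, -534]ᵀ.
Inverting the 3×3 Gram matrix, [α, β, γ]ᵀ = [-1580/517, -698/517, -180/517]ᵀ.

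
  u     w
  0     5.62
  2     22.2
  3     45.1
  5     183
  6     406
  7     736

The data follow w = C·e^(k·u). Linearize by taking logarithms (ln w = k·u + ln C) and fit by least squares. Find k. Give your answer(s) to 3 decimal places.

k = 0.704

Let Y = ln w. Fitting Y = k·u + ln C by least squares:
Σu = 23.0000, Σ(u)² = 123.0000, Σln w = 26.4524, Σu·ln w = 125.9210.
Equations: 123.0000·k + 23.0000·ln C = 125.9210;  23.0000·k + 6·ln C = 26.4524.
Δ = 123.0000·6 − (23.0000)² = 209.0000; k = (125.9210·6 − 23.0000·26.4524)/209.0000 = 0.70393, ln C = (123.0000·26.4524 − 23.0000·125.9210)/209.0000 = 1.71033.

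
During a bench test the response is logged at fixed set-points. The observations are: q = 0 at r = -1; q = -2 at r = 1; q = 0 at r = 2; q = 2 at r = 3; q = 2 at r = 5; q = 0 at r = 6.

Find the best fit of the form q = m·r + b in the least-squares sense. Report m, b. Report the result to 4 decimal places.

Setting ∂/∂m … = 0 gives: 76·m + 16·b = 14;  16·m + 6·b = 2.
Δ = 76·6 − 16² = 200.
m = (14·6 − 16·2)/200 = 13/50; b = (76·2 − 16·14)/200 = -9/25.

m = 0.2600, b = -0.3600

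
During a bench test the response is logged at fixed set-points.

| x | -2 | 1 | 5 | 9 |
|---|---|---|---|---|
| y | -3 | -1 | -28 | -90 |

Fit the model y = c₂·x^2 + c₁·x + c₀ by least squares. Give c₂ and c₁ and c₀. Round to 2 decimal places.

The normal system AᵀA·[c₂, c₁, c₀]ᵀ = Aᵀy is [[7203, 847, 111]; [847, 111, 13]; [111, 13, 4]]·[c₂, c₁, c₀]ᵀ = [-8003, -945, -122]ᵀ.
Inverting the 3×3 Gram matrix, [c₂, c₁, c₀]ᵀ = [-10149/9400, -16069/47000, 13449/23500]ᵀ.

c₂ = -1.08, c₁ = -0.34, c₀ = 0.57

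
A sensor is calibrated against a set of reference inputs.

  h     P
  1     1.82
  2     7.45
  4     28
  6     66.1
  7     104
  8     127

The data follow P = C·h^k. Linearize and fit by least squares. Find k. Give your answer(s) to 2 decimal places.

Taking logs, ln P = k·ln h + ln C, so regress ln P on ln h.
Sums: Σln h = 7.8966, Σ(ln h)² = 13.7233, Σln P = 19.6190, Σln h·ln P = 32.6317.
Normal system: [[13.7233, 7.8966]; [7.8966, 6]]·[k, ln C]ᵀ = [32.6317, 19.6190]ᵀ.
Solving (det = 19.9843): k = 2.04500, ln C = 0.57842.

k = 2.05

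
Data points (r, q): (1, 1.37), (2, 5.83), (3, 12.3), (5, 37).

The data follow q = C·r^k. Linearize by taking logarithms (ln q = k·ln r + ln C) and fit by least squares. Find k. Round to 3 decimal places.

k = 2.035

Linearized form: ln q = k·ln r + ln C. From the 4 transformed points,
Sums: Σln r = 3.4012, Σ(ln r)² = 4.2777, Σln q = 8.1983, Σln r·ln q = 9.7907.
Normal system: [[4.2777, 3.4012]; [3.4012, 4]]·[k, ln C]ᵀ = [9.7907, 8.1983]ᵀ.
Δ = 4.2777·4 − (3.4012)² = 5.5426; k = (9.7907·4 − 3.4012·8.1983)/5.5426 = 2.03485, ln C = (4.2777·8.1983 − 3.4012·9.7907)/5.5426 = 0.31935.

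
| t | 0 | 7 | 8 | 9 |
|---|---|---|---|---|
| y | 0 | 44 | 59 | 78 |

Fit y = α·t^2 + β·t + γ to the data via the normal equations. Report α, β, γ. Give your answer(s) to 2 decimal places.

α = 1.20, β = -2.15, γ = 0.01

With design matrix X, XᵀX = [[13058, 1584, 194]; [1584, 194, 24]; [194, 24, 4]] and Xᵀy = [12250, 1482, 181]ᵀ.
Solving the 3×3 system (Gaussian elimination) gives α = 1451/1210, β = -6513/3025, γ = 51/6050.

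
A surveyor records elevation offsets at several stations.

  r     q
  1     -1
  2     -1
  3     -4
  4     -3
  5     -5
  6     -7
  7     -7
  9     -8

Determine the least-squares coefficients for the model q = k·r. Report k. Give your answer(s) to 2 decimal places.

Compute the Gram sums: Σr·r = 221.
For Mᵀq: Σr·q = -215.
Normal equations: [[221]]·[k]ᵀ = [-215]ᵀ.
k = (-215)/221 = -0.972851.

k = -0.97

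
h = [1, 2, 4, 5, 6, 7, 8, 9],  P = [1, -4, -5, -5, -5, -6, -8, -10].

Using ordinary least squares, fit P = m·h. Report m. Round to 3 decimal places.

Sums needed: Σh·h = 276.
Moment sums: Σh·P = -278.
So XᵀX·[m]ᵀ = XᵀP: [[276]]·[m]ᵀ = [-278]ᵀ.
m = (-278)/276 = -1.00725.

m = -1.007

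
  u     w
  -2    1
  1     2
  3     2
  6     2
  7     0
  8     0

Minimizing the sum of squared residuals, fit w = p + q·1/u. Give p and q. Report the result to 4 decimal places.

Normal-equation sums: Σ1 = 6, Σ1/u = 71/56, Σ1/u·1/u = 40217/28224.
Moment sums: Σw = 7, Σ1/u·w = 5/2.
So MᵀM·[p, q]ᵀ = Mᵀw: [[6, 71/56]; [71/56, 40217/28224]]·[p, q]ᵀ = [7, 5/2]ᵀ.
Δ = 6·(40217/28224) − (71/56)² = 65311/9408.
p = (7·(40217/28224) − (71/56)·(5/2))/(65311/9408) = 192059/195933; q = (6·(5/2) − (71/56)·7)/(65311/9408) = 57624/65311.

p = 0.9802, q = 0.8823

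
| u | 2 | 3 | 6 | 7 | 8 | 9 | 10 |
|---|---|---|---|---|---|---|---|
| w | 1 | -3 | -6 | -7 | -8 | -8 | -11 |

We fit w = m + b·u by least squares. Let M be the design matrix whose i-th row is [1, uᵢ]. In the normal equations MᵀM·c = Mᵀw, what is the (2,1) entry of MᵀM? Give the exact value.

Row 2 ↔ basis u, column 1 ↔ basis 1, so (MᵀM)_{2,1} = Σᵢ u = (2)·(1) + (3)·(1) + (6)·(1) + (7)·(1) + (8)·(1) + (9)·(1) + (10)·(1) = 45.

45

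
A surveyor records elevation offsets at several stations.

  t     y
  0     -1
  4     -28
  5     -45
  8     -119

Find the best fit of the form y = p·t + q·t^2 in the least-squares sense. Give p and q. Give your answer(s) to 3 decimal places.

Setting ∂/∂p … = 0 gives: 105·p + 701·q = -1289;  701·p + 4977·q = -9189.
Δ = 105·4977 − 701² = 31184.
p = ((-1289)·4977 − 701·(-9189))/31184 = 3267/3898; q = (105·(-9189) − 701·(-1289))/31184 = -7657/3898.

p = 0.838, q = -1.964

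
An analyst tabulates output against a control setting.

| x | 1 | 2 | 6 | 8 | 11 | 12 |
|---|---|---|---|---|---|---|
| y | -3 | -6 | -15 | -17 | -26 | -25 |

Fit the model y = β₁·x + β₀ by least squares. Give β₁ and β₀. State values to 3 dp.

β₁ = -2.068, β₀ = -1.548

From the data, Σx·x = 370, Σx = 40, Σ1 = 6.
And Σx·y = -827, Σy = -92.
So AᵀA·[β₁, β₀]ᵀ = Aᵀy: [[370, 40]; [40, 6]]·[β₁, β₀]ᵀ = [-827, -92]ᵀ.
det = 370·6 − 40² = 620.
β₁ = ((-827)·6 − 40·(-92))/620 = -641/310; β₀ = (370·(-92) − 40·(-827))/620 = -48/31.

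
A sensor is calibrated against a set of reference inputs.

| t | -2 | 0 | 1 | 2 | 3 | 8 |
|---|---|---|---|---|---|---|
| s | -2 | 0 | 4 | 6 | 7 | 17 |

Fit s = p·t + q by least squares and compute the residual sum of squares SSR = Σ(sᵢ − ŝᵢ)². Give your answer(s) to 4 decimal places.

With design matrix A, AᵀA = [[82, 12]; [12, 6]] and Aᵀs = [177, 32]ᵀ.
Determinant 82·6 − 12² = 348.
p = (177·6 − 12·32)/348 = 113/58; q = (82·32 − 12·177)/348 = 125/87.
Residuals: 40/87, -125/87, 107/174, 2/3, -49/174, -2/87; SSR = 553/174.

SSR = 3.1782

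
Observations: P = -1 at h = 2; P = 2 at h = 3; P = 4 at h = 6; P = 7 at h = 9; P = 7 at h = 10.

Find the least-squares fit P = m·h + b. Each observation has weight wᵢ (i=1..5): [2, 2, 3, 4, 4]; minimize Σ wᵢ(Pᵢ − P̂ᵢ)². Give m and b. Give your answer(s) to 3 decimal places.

m = 0.925, b = -1.747

The normal equations are: 858·m + 104·b = 612;  104·m + 15·b = 70.
Δ = 858·15 − 104² = 2054.
m = (612·15 − 104·70)/2054 = 950/1027; b = (858·70 − 104·612)/2054 = -138/79.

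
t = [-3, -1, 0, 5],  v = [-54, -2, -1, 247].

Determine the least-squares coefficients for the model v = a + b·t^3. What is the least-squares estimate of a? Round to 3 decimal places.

a = -0.519

Entries of AᵀA: Σ1 = 4, Σt^3 = 97, Σt^3·t^3 = 16355.
For Aᵀv: Σv = 190, Σt^3·v = 32335.
AᵀA·[a, b]ᵀ = Aᵀv becomes [[4, 97]; [97, 16355]]·[a, b]ᵀ = [190, 32335]ᵀ.
Determinant 4·16355 − 97² = 56011.
a = (190·16355 − 97·32335)/56011 = -29045/56011; b = (4·32335 − 97·190)/56011 = 110910/56011.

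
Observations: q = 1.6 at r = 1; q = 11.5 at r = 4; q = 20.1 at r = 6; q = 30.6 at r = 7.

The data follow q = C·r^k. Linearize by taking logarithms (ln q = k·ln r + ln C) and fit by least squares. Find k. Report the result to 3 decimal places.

Linearized form: ln q = k·ln r + ln C. From the 4 transformed points,
XᵀX = [[8.9188, 5.1240]; [5.1240, 4]], rhs = [15.4193, 9.3341]ᵀ  (here Σln r = 5.1240, Σ(ln r)² = 8.9188, Σln q = 9.3341, Σln r·ln q = 15.4193).
Solving (det = 9.4201): k = 1.47025, ln C = 0.45014.

k = 1.470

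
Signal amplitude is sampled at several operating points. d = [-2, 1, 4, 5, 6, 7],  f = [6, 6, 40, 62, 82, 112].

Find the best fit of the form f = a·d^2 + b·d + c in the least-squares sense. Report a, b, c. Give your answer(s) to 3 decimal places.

a = 1.969, b = 1.841, c = 1.908

XᵀX·[a, b, c]ᵀ = Xᵀf reads: 4595·a + 741·b + 131·c = 10660;  741·a + 131·b + 21·c = 1740;  131·a + 21·b + 6·c = 308.
(Σd^2·d^2 = 4595, Σd^2·d = 741, Σd^2 = 131, Σd·d = 131, Σd = 21, Σ1 = 6, Σd^2·f = 10660, Σd·f = 1740, Σf = 308.)
Solving the 3×3 system (Gaussian elimination) gives a = 2945/1496, b = 13773/7480, c = 1784/935.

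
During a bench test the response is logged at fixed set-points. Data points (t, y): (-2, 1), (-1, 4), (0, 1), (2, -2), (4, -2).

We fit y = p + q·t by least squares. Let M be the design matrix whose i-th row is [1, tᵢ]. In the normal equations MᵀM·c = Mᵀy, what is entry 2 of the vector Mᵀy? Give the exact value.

-18

Entry 2 ↔ basis t, so (Mᵀy)_{2} = Σᵢ (t)·yᵢ = (-2)·(1) + (-1)·(4) + (0)·(1) + (2)·(-2) + (4)·(-2) = -18.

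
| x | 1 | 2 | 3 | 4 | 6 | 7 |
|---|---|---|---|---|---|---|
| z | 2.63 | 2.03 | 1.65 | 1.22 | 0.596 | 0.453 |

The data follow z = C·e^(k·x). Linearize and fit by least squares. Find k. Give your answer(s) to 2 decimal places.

k = -0.30

With ln zᵢ as the transformed response and xᵢ as the regressor:
AᵀA = [[115.0000, 23.0000]; [23.0000, 6]], rhs = [-3.9673, 1.0653]ᵀ  (here Σx = 23.0000, Σ(x)² = 115.0000, Σln z = 1.0653, Σx·ln z = -3.9673).
Solving (det = 161.0000): k = -0.30003, ln C = 1.32767.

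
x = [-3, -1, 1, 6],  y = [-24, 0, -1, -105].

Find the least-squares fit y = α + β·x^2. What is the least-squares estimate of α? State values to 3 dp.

Setting ∂/∂α … = 0 gives: 4·α + 47·β = -130;  47·α + 1379·β = -3997.
(Σ1 = 4, Σx^2 = 47, Σx^2·x^2 = 1379, Σy = -130, Σx^2·y = -3997.)
Δ = 4·1379 − 47² = 3307.
α = ((-130)·1379 − 47·(-3997))/3307 = 8589/3307; β = (4·(-3997) − 47·(-130))/3307 = -9878/3307.

α = 2.597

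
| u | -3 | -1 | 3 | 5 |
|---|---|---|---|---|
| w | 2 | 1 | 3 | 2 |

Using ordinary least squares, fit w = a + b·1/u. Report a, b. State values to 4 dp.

Entries of XᵀX: Σ1 = 4, Σ1/u = -4/5, Σ1/u·1/u = 284/225.
Moment sums: Σw = 8, Σ1/u·w = -4/15.
Normal equations: [[4, -4/5]; [-4/5, 284/225]]·[a, b]ᵀ = [8, -4/15]ᵀ.
Eliminating b: (284/225)·(row 1) − (-4/5)·(row 2) gives (992/225)·a = (284/225)·8 − (-4/5)·(-4/15) = 2224/225, so a = 139/62.
Then b = ((-4/15) − (-4/5)·(139/62))/(284/225) = 75/62.

a = 2.2419, b = 1.2097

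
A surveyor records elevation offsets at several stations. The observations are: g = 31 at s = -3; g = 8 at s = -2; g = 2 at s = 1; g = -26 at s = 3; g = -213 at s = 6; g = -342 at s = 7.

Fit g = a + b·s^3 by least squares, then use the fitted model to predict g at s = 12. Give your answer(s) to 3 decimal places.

ĝ = -1728.716

Sums needed: Σ1 = 6, Σs^3 = 552, Σs^3·s^3 = 165828.
Moment sums: Σg = -540, Σs^3·g = -164915.
MᵀM·[a, b]ᵀ = Mᵀg becomes [[6, 552]; [552, 165828]]·[a, b]ᵀ = [-540, -164915]ᵀ.
Δ = 6·165828 − 552² = 690264.
a = ((-540)·165828 − 552·(-164915))/690264 = 61915/28761; b = (6·(-164915) − 552·(-540))/690264 = -115235/115044.
At s = 12: ĝ = (61915/28761)·(1) + (-115235/115044)·(1728) = -49719605/28761.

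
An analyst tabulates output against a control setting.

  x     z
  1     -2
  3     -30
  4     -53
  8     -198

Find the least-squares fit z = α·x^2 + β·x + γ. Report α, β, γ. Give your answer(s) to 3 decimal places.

Entries of MᵀM: Σx^2·x^2 = 4434, Σx^2·x = 604, Σx^2 = 90, Σx·x = 90, Σx = 16, Σ1 = 4.
Moment sums: Σx^2·z = -13792, Σx·z = -1888, Σz = -283.
Solving the 3×3 system (Gaussian elimination) gives α = -8573/3098, β = -4813/1549, γ = 12213/3098.

α = -2.767, β = -3.107, γ = 3.942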